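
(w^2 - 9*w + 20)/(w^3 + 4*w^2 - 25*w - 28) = (w - 5)/(w^2 + 8*w + 7)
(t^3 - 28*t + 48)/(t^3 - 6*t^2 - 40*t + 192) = (t - 2)/(t - 8)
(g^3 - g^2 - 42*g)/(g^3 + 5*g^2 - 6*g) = (g - 7)/(g - 1)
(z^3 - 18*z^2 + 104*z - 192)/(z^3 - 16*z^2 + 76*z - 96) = (z - 4)/(z - 2)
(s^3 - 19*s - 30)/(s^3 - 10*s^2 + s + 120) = (s + 2)/(s - 8)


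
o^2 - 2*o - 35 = (o - 7)*(o + 5)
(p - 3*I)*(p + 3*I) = p^2 + 9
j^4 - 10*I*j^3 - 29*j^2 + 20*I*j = j*(j - 5*I)*(j - 4*I)*(j - I)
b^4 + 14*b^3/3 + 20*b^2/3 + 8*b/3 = b*(b + 2/3)*(b + 2)^2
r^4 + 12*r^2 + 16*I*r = r*(r - 4*I)*(r + 2*I)^2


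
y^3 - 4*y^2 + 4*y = y*(y - 2)^2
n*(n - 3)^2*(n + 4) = n^4 - 2*n^3 - 15*n^2 + 36*n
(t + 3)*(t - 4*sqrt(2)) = t^2 - 4*sqrt(2)*t + 3*t - 12*sqrt(2)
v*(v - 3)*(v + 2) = v^3 - v^2 - 6*v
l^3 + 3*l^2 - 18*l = l*(l - 3)*(l + 6)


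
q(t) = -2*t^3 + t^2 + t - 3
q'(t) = -6*t^2 + 2*t + 1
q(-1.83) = 10.78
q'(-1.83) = -22.75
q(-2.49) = 31.59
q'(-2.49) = -41.18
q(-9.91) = 2031.78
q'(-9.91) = -608.07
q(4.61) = -173.08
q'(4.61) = -117.29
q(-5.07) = 278.28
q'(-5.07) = -163.37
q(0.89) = -2.73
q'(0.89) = -1.97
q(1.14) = -3.52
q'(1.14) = -4.52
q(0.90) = -2.75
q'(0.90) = -2.06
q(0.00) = -3.00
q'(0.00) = 1.00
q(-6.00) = 459.00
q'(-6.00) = -227.00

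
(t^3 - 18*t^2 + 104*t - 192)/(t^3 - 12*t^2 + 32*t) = (t - 6)/t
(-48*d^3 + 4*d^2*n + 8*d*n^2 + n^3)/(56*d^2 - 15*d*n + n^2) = (-48*d^3 + 4*d^2*n + 8*d*n^2 + n^3)/(56*d^2 - 15*d*n + n^2)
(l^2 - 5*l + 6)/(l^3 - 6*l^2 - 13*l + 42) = (l - 3)/(l^2 - 4*l - 21)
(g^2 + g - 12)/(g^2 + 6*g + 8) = (g - 3)/(g + 2)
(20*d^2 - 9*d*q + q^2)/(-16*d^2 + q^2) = (-5*d + q)/(4*d + q)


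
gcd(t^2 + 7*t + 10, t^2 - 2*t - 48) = 1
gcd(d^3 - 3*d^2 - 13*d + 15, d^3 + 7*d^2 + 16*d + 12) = d + 3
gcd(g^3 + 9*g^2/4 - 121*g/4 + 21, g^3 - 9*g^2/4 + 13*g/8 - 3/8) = g - 3/4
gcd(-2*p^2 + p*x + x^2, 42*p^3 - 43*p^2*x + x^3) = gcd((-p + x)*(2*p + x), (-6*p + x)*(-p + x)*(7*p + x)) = -p + x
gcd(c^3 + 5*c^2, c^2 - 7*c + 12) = 1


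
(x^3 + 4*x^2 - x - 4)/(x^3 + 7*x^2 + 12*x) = (x^2 - 1)/(x*(x + 3))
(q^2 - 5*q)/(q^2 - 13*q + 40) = q/(q - 8)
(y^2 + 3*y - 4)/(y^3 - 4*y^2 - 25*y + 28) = 1/(y - 7)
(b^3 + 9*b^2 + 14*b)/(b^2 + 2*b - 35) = b*(b + 2)/(b - 5)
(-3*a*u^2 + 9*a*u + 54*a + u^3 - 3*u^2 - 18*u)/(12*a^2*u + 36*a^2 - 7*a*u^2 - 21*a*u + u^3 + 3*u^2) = (u - 6)/(-4*a + u)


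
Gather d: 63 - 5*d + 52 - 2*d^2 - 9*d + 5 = -2*d^2 - 14*d + 120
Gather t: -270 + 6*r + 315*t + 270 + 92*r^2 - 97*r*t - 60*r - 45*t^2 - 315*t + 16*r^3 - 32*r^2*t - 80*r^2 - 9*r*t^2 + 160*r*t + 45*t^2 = 16*r^3 + 12*r^2 - 9*r*t^2 - 54*r + t*(-32*r^2 + 63*r)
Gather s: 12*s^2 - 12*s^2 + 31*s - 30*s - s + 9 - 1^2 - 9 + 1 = 0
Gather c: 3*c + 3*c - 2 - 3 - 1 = 6*c - 6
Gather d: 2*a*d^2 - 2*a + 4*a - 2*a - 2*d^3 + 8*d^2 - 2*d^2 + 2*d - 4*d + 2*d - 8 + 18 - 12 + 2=-2*d^3 + d^2*(2*a + 6)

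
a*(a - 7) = a^2 - 7*a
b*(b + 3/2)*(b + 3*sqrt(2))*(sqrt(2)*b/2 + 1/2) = sqrt(2)*b^4/2 + 3*sqrt(2)*b^3/4 + 7*b^3/2 + 3*sqrt(2)*b^2/2 + 21*b^2/4 + 9*sqrt(2)*b/4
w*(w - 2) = w^2 - 2*w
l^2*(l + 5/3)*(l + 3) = l^4 + 14*l^3/3 + 5*l^2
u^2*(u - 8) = u^3 - 8*u^2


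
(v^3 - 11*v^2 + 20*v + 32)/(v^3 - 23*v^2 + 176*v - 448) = (v^2 - 3*v - 4)/(v^2 - 15*v + 56)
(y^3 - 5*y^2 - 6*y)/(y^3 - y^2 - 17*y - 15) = y*(y - 6)/(y^2 - 2*y - 15)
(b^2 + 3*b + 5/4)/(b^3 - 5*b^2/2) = (4*b^2 + 12*b + 5)/(2*b^2*(2*b - 5))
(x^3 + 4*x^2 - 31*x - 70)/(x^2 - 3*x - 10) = x + 7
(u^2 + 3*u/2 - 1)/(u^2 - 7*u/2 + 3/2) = (u + 2)/(u - 3)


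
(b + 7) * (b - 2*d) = b^2 - 2*b*d + 7*b - 14*d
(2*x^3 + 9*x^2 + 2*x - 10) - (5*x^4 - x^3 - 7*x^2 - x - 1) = -5*x^4 + 3*x^3 + 16*x^2 + 3*x - 9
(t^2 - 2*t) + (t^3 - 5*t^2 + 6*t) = t^3 - 4*t^2 + 4*t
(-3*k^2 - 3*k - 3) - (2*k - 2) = -3*k^2 - 5*k - 1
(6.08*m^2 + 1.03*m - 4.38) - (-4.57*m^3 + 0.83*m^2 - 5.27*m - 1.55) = 4.57*m^3 + 5.25*m^2 + 6.3*m - 2.83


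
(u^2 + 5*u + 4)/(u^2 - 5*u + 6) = (u^2 + 5*u + 4)/(u^2 - 5*u + 6)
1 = 1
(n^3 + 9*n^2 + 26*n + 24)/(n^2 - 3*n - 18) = (n^2 + 6*n + 8)/(n - 6)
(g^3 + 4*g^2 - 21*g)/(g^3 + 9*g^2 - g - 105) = g/(g + 5)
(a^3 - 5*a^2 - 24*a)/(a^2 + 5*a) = (a^2 - 5*a - 24)/(a + 5)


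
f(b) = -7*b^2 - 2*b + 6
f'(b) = -14*b - 2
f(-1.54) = -7.52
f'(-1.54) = 19.56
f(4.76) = -162.12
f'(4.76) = -68.64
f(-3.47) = -71.35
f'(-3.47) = 46.58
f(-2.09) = -20.40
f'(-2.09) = 27.26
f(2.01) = -26.30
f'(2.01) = -30.14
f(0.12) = 5.66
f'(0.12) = -3.68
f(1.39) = -10.30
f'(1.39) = -21.46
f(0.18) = 5.41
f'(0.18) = -4.52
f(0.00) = 6.00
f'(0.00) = -2.00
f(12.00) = -1026.00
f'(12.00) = -170.00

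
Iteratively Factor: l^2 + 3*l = (l)*(l + 3)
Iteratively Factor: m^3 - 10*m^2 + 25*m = (m)*(m^2 - 10*m + 25) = m*(m - 5)*(m - 5)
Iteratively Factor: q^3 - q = (q - 1)*(q^2 + q) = q*(q - 1)*(q + 1)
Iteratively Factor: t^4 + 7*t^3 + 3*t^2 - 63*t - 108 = (t + 3)*(t^3 + 4*t^2 - 9*t - 36) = (t + 3)^2*(t^2 + t - 12) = (t + 3)^2*(t + 4)*(t - 3)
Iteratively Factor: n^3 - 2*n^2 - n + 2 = (n - 1)*(n^2 - n - 2) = (n - 2)*(n - 1)*(n + 1)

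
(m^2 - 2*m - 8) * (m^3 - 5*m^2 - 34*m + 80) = m^5 - 7*m^4 - 32*m^3 + 188*m^2 + 112*m - 640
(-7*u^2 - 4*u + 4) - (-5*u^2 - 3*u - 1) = -2*u^2 - u + 5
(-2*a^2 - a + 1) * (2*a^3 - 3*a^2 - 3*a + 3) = -4*a^5 + 4*a^4 + 11*a^3 - 6*a^2 - 6*a + 3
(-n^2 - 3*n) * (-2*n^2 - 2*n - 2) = 2*n^4 + 8*n^3 + 8*n^2 + 6*n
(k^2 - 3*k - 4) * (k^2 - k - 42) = k^4 - 4*k^3 - 43*k^2 + 130*k + 168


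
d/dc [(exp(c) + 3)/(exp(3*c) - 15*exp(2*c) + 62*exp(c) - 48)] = (-(exp(c) + 3)*(3*exp(2*c) - 30*exp(c) + 62) + exp(3*c) - 15*exp(2*c) + 62*exp(c) - 48)*exp(c)/(exp(3*c) - 15*exp(2*c) + 62*exp(c) - 48)^2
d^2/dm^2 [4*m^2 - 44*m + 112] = 8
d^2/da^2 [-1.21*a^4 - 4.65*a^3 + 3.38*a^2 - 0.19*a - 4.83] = -14.52*a^2 - 27.9*a + 6.76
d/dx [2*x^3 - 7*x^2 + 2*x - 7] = 6*x^2 - 14*x + 2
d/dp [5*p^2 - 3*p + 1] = 10*p - 3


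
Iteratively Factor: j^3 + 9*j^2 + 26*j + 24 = (j + 2)*(j^2 + 7*j + 12) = (j + 2)*(j + 3)*(j + 4)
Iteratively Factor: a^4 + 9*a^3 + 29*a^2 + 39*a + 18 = (a + 3)*(a^3 + 6*a^2 + 11*a + 6) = (a + 1)*(a + 3)*(a^2 + 5*a + 6) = (a + 1)*(a + 3)^2*(a + 2)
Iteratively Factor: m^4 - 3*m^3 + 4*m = (m - 2)*(m^3 - m^2 - 2*m) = (m - 2)*(m + 1)*(m^2 - 2*m) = (m - 2)^2*(m + 1)*(m)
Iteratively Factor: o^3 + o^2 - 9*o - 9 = (o + 3)*(o^2 - 2*o - 3) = (o - 3)*(o + 3)*(o + 1)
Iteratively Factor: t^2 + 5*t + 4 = (t + 1)*(t + 4)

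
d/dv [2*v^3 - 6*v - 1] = 6*v^2 - 6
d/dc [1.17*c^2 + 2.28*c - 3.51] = 2.34*c + 2.28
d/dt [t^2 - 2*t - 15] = 2*t - 2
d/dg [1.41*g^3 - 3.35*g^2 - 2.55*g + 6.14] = 4.23*g^2 - 6.7*g - 2.55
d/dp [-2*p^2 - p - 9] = -4*p - 1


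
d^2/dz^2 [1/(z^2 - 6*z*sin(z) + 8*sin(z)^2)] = 2*((z^2 - 6*z*sin(z) + 8*sin(z)^2)*(-3*z*sin(z) + 16*sin(z)^2 + 6*cos(z) - 9) + 4*(3*z*cos(z) - z + 3*sin(z) - 4*sin(2*z))^2)/((z - 4*sin(z))^3*(z - 2*sin(z))^3)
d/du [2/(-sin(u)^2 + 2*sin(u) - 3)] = 4*(sin(u) - 1)*cos(u)/(sin(u)^2 - 2*sin(u) + 3)^2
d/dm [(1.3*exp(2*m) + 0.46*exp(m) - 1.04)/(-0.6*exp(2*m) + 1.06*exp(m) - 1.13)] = (1.654*exp(2*m) - 4.186*exp(m) + 0.5826)*exp(m)/(0.36*exp(4*m) - 1.272*exp(3*m) + 2.4796*exp(2*m) - 2.3956*exp(m) + 1.2769)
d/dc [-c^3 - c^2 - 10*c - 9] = -3*c^2 - 2*c - 10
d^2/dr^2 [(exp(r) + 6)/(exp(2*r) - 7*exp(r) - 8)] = (exp(4*r) + 31*exp(3*r) - 78*exp(2*r) + 430*exp(r) - 272)*exp(r)/(exp(6*r) - 21*exp(5*r) + 123*exp(4*r) - 7*exp(3*r) - 984*exp(2*r) - 1344*exp(r) - 512)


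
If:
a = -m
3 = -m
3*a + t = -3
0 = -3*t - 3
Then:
No Solution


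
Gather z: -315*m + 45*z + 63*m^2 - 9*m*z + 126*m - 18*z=63*m^2 - 189*m + z*(27 - 9*m)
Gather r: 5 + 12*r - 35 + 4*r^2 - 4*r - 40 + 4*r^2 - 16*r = 8*r^2 - 8*r - 70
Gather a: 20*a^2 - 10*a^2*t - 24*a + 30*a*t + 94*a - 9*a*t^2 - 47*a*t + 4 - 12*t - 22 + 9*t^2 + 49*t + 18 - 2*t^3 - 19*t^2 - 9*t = a^2*(20 - 10*t) + a*(-9*t^2 - 17*t + 70) - 2*t^3 - 10*t^2 + 28*t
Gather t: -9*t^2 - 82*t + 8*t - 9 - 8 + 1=-9*t^2 - 74*t - 16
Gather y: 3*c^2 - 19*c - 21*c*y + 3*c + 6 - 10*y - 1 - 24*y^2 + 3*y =3*c^2 - 16*c - 24*y^2 + y*(-21*c - 7) + 5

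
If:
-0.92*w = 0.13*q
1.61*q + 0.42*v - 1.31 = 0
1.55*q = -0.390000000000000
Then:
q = -0.25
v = 4.08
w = 0.04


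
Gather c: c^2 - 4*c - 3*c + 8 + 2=c^2 - 7*c + 10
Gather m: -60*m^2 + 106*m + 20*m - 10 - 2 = -60*m^2 + 126*m - 12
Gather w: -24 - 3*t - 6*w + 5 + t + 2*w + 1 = -2*t - 4*w - 18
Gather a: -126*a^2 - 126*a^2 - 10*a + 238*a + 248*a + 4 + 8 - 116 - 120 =-252*a^2 + 476*a - 224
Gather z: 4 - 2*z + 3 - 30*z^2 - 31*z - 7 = -30*z^2 - 33*z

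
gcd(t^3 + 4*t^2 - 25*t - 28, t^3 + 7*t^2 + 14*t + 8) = t + 1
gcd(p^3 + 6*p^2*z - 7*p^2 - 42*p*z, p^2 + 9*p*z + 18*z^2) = p + 6*z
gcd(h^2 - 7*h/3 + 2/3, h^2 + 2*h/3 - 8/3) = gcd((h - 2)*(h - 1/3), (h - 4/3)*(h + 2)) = 1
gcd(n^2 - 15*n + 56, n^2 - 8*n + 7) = n - 7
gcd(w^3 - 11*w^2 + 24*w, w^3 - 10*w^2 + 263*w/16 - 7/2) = w - 8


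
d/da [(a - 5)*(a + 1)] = 2*a - 4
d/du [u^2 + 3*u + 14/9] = 2*u + 3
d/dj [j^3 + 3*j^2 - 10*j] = 3*j^2 + 6*j - 10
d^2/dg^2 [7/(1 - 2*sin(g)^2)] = (-112*sin(g)^4 + 112*sin(g)^2 + 28)/cos(2*g)^3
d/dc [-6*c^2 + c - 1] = 1 - 12*c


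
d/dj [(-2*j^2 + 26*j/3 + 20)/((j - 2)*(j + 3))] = 8*(-4*j^2 - 6*j - 27)/(3*(j^4 + 2*j^3 - 11*j^2 - 12*j + 36))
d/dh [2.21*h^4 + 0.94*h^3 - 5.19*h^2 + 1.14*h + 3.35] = 8.84*h^3 + 2.82*h^2 - 10.38*h + 1.14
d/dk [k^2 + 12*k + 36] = 2*k + 12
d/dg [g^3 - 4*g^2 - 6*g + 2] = 3*g^2 - 8*g - 6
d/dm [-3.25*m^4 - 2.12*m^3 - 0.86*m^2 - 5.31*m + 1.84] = -13.0*m^3 - 6.36*m^2 - 1.72*m - 5.31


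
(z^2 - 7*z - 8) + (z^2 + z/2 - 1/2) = 2*z^2 - 13*z/2 - 17/2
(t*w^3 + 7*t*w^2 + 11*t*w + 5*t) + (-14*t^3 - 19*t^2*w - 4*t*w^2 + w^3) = -14*t^3 - 19*t^2*w + t*w^3 + 3*t*w^2 + 11*t*w + 5*t + w^3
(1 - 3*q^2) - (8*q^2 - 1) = 2 - 11*q^2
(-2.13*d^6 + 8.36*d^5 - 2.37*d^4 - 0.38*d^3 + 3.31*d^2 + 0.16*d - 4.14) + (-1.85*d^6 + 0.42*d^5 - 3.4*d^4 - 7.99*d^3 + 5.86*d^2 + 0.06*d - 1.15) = -3.98*d^6 + 8.78*d^5 - 5.77*d^4 - 8.37*d^3 + 9.17*d^2 + 0.22*d - 5.29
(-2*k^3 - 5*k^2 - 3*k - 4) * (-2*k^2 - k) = 4*k^5 + 12*k^4 + 11*k^3 + 11*k^2 + 4*k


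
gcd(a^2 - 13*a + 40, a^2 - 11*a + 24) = a - 8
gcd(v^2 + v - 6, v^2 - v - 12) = v + 3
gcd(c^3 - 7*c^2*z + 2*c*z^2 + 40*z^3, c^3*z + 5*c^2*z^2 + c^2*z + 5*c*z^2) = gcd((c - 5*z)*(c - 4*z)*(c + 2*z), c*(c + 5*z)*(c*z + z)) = 1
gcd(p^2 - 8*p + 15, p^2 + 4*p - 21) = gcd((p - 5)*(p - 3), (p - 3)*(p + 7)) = p - 3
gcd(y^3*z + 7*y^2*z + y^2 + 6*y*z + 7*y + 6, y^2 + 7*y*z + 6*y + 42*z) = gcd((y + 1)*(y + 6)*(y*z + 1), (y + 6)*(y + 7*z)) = y + 6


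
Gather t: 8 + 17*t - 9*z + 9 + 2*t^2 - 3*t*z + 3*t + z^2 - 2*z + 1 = 2*t^2 + t*(20 - 3*z) + z^2 - 11*z + 18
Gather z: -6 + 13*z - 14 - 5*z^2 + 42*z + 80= -5*z^2 + 55*z + 60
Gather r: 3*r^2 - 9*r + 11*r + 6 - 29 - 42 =3*r^2 + 2*r - 65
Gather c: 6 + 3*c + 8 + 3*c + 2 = 6*c + 16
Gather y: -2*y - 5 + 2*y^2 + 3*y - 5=2*y^2 + y - 10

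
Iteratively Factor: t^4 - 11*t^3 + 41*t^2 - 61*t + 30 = (t - 1)*(t^3 - 10*t^2 + 31*t - 30) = (t - 5)*(t - 1)*(t^2 - 5*t + 6) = (t - 5)*(t - 3)*(t - 1)*(t - 2)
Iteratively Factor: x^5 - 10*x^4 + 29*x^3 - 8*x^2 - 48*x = (x - 4)*(x^4 - 6*x^3 + 5*x^2 + 12*x) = (x - 4)*(x + 1)*(x^3 - 7*x^2 + 12*x) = (x - 4)^2*(x + 1)*(x^2 - 3*x) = (x - 4)^2*(x - 3)*(x + 1)*(x)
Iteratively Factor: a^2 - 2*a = (a)*(a - 2)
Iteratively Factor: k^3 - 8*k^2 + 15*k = (k)*(k^2 - 8*k + 15) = k*(k - 3)*(k - 5)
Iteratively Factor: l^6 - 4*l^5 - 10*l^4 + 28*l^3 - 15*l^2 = (l - 5)*(l^5 + l^4 - 5*l^3 + 3*l^2) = l*(l - 5)*(l^4 + l^3 - 5*l^2 + 3*l) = l^2*(l - 5)*(l^3 + l^2 - 5*l + 3) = l^2*(l - 5)*(l + 3)*(l^2 - 2*l + 1) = l^2*(l - 5)*(l - 1)*(l + 3)*(l - 1)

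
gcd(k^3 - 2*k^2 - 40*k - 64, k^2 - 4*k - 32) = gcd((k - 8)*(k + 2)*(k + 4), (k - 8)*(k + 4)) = k^2 - 4*k - 32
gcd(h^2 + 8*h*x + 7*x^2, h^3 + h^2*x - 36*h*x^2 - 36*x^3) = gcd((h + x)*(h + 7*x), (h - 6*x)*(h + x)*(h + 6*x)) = h + x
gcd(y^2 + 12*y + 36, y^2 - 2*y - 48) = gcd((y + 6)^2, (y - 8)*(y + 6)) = y + 6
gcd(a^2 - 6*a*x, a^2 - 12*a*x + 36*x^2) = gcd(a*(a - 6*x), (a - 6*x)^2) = -a + 6*x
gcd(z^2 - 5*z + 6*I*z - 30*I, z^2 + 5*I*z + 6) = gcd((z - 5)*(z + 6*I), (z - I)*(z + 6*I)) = z + 6*I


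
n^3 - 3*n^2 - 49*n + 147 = (n - 7)*(n - 3)*(n + 7)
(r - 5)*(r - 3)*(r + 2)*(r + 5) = r^4 - r^3 - 31*r^2 + 25*r + 150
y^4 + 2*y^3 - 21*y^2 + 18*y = y*(y - 3)*(y - 1)*(y + 6)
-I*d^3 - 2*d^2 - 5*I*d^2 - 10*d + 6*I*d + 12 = (d + 6)*(d - 2*I)*(-I*d + I)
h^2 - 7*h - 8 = (h - 8)*(h + 1)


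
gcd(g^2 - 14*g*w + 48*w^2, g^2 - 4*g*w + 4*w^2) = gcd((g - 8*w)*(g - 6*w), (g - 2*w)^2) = 1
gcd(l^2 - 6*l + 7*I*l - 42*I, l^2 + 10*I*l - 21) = l + 7*I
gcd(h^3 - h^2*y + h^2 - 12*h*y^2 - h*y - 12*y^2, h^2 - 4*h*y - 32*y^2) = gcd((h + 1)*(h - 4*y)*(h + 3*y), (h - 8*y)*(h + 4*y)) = 1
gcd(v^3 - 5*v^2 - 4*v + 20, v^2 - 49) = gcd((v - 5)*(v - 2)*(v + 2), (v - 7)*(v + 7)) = 1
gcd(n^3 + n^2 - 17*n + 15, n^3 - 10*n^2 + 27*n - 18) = n^2 - 4*n + 3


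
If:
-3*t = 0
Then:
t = 0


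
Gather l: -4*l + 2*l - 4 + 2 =-2*l - 2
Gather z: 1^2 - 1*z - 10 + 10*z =9*z - 9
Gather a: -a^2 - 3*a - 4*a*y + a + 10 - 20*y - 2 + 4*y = -a^2 + a*(-4*y - 2) - 16*y + 8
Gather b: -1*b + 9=9 - b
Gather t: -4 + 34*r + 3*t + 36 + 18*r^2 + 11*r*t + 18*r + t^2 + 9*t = 18*r^2 + 52*r + t^2 + t*(11*r + 12) + 32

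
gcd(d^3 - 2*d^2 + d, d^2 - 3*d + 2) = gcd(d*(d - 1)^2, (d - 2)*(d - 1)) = d - 1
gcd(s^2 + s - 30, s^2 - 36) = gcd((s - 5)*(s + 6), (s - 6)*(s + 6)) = s + 6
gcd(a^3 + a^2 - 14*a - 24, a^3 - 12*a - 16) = a^2 - 2*a - 8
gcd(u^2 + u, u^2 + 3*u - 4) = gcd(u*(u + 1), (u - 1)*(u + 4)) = 1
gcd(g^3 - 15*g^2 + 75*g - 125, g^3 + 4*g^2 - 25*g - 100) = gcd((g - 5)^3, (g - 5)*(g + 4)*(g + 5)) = g - 5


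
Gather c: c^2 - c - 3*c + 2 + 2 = c^2 - 4*c + 4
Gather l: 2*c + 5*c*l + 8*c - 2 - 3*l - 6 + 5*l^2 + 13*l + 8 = 10*c + 5*l^2 + l*(5*c + 10)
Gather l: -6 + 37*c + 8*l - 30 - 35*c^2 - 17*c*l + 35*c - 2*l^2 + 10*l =-35*c^2 + 72*c - 2*l^2 + l*(18 - 17*c) - 36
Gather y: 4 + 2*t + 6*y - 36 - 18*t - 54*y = -16*t - 48*y - 32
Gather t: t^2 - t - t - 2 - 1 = t^2 - 2*t - 3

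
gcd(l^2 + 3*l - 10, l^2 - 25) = l + 5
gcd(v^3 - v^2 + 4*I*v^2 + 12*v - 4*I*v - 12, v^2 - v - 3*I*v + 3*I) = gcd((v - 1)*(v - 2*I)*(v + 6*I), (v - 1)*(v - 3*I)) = v - 1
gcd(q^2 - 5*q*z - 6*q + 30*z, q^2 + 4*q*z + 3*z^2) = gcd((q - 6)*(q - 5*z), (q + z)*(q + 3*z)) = 1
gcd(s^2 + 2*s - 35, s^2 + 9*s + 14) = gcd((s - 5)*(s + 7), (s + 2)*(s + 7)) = s + 7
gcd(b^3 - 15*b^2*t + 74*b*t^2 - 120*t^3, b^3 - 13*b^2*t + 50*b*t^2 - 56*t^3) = -b + 4*t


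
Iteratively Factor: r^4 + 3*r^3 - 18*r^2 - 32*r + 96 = (r + 4)*(r^3 - r^2 - 14*r + 24) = (r + 4)^2*(r^2 - 5*r + 6) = (r - 2)*(r + 4)^2*(r - 3)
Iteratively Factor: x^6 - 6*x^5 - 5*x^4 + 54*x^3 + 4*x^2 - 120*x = (x - 5)*(x^5 - x^4 - 10*x^3 + 4*x^2 + 24*x) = (x - 5)*(x + 2)*(x^4 - 3*x^3 - 4*x^2 + 12*x) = (x - 5)*(x - 3)*(x + 2)*(x^3 - 4*x) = (x - 5)*(x - 3)*(x + 2)^2*(x^2 - 2*x) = (x - 5)*(x - 3)*(x - 2)*(x + 2)^2*(x)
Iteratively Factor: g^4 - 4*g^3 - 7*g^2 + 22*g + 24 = (g - 3)*(g^3 - g^2 - 10*g - 8) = (g - 3)*(g + 1)*(g^2 - 2*g - 8) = (g - 3)*(g + 1)*(g + 2)*(g - 4)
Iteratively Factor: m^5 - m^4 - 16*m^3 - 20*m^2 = (m)*(m^4 - m^3 - 16*m^2 - 20*m) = m^2*(m^3 - m^2 - 16*m - 20) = m^2*(m - 5)*(m^2 + 4*m + 4) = m^2*(m - 5)*(m + 2)*(m + 2)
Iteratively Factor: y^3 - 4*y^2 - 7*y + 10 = (y - 1)*(y^2 - 3*y - 10) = (y - 5)*(y - 1)*(y + 2)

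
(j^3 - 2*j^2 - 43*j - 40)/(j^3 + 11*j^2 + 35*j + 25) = (j - 8)/(j + 5)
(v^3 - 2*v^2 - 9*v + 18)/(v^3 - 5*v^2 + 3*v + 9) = (v^2 + v - 6)/(v^2 - 2*v - 3)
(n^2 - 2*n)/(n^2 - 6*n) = (n - 2)/(n - 6)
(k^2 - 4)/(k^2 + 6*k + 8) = (k - 2)/(k + 4)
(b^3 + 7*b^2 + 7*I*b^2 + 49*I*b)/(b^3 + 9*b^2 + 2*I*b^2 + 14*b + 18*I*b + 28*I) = b*(b + 7*I)/(b^2 + 2*b*(1 + I) + 4*I)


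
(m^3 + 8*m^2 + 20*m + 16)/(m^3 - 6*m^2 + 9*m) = (m^3 + 8*m^2 + 20*m + 16)/(m*(m^2 - 6*m + 9))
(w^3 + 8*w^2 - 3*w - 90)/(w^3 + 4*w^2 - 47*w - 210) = (w - 3)/(w - 7)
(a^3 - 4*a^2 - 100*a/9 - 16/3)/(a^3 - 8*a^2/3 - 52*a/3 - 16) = (a + 2/3)/(a + 2)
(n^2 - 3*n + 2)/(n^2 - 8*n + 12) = (n - 1)/(n - 6)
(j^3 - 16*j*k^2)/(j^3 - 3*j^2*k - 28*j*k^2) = (j - 4*k)/(j - 7*k)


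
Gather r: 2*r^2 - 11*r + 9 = 2*r^2 - 11*r + 9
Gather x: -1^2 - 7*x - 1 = -7*x - 2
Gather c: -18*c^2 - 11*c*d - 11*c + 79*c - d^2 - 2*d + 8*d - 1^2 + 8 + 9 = -18*c^2 + c*(68 - 11*d) - d^2 + 6*d + 16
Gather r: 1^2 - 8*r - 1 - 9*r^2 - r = -9*r^2 - 9*r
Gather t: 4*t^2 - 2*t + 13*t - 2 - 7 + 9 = 4*t^2 + 11*t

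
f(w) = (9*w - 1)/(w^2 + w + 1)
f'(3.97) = -0.29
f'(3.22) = -0.36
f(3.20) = 1.93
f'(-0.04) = 10.71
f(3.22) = 1.92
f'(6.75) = -0.14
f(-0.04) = -1.41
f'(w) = (-2*w - 1)*(9*w - 1)/(w^2 + w + 1)^2 + 9/(w^2 + w + 1)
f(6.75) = 1.12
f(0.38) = 1.59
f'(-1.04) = -1.67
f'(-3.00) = -1.57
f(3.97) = 1.68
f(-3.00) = -4.00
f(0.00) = -1.00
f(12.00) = 0.68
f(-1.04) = -9.95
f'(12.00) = -0.05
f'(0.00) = 10.00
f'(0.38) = 4.07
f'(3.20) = -0.36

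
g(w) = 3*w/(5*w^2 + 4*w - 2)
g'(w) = 3*w*(-10*w - 4)/(5*w^2 + 4*w - 2)^2 + 3/(5*w^2 + 4*w - 2) = 3*(-5*w^2 - 2)/(25*w^4 + 40*w^3 - 4*w^2 - 16*w + 4)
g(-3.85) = -0.20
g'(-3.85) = -0.07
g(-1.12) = 16.15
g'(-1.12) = -573.59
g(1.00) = 0.43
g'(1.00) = -0.43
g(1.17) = 0.37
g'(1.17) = -0.29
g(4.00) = 0.13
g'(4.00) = -0.03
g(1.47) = 0.30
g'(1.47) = -0.18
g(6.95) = 0.08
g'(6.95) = -0.01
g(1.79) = 0.25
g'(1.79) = -0.12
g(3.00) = 0.16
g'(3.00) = -0.05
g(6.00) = 0.09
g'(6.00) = -0.01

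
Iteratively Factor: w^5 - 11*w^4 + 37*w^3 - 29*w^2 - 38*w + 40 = (w - 1)*(w^4 - 10*w^3 + 27*w^2 - 2*w - 40) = (w - 2)*(w - 1)*(w^3 - 8*w^2 + 11*w + 20) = (w - 4)*(w - 2)*(w - 1)*(w^2 - 4*w - 5) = (w - 4)*(w - 2)*(w - 1)*(w + 1)*(w - 5)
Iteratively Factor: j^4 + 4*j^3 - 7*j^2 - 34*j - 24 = (j + 4)*(j^3 - 7*j - 6) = (j + 1)*(j + 4)*(j^2 - j - 6) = (j + 1)*(j + 2)*(j + 4)*(j - 3)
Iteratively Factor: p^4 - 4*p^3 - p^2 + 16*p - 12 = (p - 1)*(p^3 - 3*p^2 - 4*p + 12) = (p - 1)*(p + 2)*(p^2 - 5*p + 6) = (p - 3)*(p - 1)*(p + 2)*(p - 2)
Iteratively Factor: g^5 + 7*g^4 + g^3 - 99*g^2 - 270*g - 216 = (g + 2)*(g^4 + 5*g^3 - 9*g^2 - 81*g - 108) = (g - 4)*(g + 2)*(g^3 + 9*g^2 + 27*g + 27) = (g - 4)*(g + 2)*(g + 3)*(g^2 + 6*g + 9) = (g - 4)*(g + 2)*(g + 3)^2*(g + 3)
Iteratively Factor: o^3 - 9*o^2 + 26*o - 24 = (o - 4)*(o^2 - 5*o + 6) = (o - 4)*(o - 3)*(o - 2)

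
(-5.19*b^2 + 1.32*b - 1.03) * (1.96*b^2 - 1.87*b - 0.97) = -10.1724*b^4 + 12.2925*b^3 + 0.547099999999999*b^2 + 0.6457*b + 0.9991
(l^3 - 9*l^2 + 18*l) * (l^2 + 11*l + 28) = l^5 + 2*l^4 - 53*l^3 - 54*l^2 + 504*l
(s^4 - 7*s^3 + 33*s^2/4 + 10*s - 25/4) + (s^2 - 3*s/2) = s^4 - 7*s^3 + 37*s^2/4 + 17*s/2 - 25/4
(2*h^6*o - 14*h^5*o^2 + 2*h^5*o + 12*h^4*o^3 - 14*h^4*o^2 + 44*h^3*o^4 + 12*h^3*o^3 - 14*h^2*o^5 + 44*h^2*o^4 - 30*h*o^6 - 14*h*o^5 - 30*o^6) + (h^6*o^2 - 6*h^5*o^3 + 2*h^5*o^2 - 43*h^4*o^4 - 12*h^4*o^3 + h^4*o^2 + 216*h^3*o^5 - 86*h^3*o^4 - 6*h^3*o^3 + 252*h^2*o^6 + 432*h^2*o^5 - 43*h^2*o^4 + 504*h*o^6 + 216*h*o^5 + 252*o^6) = h^6*o^2 + 2*h^6*o - 6*h^5*o^3 - 12*h^5*o^2 + 2*h^5*o - 43*h^4*o^4 - 13*h^4*o^2 + 216*h^3*o^5 - 42*h^3*o^4 + 6*h^3*o^3 + 252*h^2*o^6 + 418*h^2*o^5 + h^2*o^4 + 474*h*o^6 + 202*h*o^5 + 222*o^6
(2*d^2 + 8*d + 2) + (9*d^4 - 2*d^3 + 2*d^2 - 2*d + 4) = 9*d^4 - 2*d^3 + 4*d^2 + 6*d + 6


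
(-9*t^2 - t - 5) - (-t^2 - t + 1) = -8*t^2 - 6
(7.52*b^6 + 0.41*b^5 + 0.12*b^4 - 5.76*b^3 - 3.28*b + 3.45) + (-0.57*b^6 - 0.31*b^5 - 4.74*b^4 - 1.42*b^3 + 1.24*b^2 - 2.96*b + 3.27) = 6.95*b^6 + 0.1*b^5 - 4.62*b^4 - 7.18*b^3 + 1.24*b^2 - 6.24*b + 6.72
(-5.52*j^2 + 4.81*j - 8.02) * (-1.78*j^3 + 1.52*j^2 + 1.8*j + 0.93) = 9.8256*j^5 - 16.9522*j^4 + 11.6508*j^3 - 8.666*j^2 - 9.9627*j - 7.4586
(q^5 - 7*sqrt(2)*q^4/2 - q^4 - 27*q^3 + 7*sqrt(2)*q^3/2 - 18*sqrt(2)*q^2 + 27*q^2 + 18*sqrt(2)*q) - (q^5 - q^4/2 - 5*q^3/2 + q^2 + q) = -7*sqrt(2)*q^4/2 - q^4/2 - 49*q^3/2 + 7*sqrt(2)*q^3/2 - 18*sqrt(2)*q^2 + 26*q^2 - q + 18*sqrt(2)*q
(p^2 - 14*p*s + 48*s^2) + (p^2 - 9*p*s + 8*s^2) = 2*p^2 - 23*p*s + 56*s^2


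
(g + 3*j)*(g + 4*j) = g^2 + 7*g*j + 12*j^2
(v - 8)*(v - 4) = v^2 - 12*v + 32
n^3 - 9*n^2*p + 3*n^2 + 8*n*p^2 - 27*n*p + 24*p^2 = (n + 3)*(n - 8*p)*(n - p)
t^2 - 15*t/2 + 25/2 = (t - 5)*(t - 5/2)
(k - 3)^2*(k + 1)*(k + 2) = k^4 - 3*k^3 - 7*k^2 + 15*k + 18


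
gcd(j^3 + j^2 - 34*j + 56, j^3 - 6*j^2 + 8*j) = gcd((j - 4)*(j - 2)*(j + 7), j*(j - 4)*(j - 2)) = j^2 - 6*j + 8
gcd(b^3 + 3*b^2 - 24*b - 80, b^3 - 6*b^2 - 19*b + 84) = b + 4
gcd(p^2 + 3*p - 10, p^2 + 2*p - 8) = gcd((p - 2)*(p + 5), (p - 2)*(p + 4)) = p - 2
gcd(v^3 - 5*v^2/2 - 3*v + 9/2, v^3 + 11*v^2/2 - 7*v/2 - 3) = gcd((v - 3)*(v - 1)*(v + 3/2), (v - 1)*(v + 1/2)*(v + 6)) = v - 1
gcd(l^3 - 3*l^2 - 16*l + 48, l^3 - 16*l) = l^2 - 16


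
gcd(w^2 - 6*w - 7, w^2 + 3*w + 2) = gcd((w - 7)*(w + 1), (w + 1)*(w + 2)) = w + 1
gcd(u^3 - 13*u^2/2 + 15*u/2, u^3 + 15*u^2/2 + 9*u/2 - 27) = u - 3/2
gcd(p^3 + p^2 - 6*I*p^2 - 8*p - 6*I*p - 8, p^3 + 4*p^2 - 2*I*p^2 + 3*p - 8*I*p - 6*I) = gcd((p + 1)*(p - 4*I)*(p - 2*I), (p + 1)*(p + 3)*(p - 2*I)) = p^2 + p*(1 - 2*I) - 2*I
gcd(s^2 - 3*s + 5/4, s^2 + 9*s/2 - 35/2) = s - 5/2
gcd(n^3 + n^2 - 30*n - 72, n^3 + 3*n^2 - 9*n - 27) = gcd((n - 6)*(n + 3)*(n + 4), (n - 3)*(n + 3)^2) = n + 3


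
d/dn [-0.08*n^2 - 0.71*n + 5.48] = -0.16*n - 0.71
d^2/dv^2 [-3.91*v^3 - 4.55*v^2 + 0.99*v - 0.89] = -23.46*v - 9.1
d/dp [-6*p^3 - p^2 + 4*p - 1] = -18*p^2 - 2*p + 4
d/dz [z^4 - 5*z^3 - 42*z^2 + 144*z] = 4*z^3 - 15*z^2 - 84*z + 144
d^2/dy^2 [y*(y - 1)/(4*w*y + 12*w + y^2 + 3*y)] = 2*(y*(y - 1)*(4*w + 2*y + 3)^2 - (y*(y - 1) + y*(4*w + 2*y + 3) + (y - 1)*(4*w + 2*y + 3))*(4*w*y + 12*w + y^2 + 3*y) + (4*w*y + 12*w + y^2 + 3*y)^2)/(4*w*y + 12*w + y^2 + 3*y)^3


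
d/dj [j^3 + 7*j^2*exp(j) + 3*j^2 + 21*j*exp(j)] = 7*j^2*exp(j) + 3*j^2 + 35*j*exp(j) + 6*j + 21*exp(j)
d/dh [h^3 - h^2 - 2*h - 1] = 3*h^2 - 2*h - 2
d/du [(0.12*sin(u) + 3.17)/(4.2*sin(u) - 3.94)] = -13.7868*cos(u)/(4.2*sin(u) - 3.94)^2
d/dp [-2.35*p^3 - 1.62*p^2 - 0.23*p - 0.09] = -7.05*p^2 - 3.24*p - 0.23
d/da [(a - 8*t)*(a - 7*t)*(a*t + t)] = t*(3*a^2 - 30*a*t + 2*a + 56*t^2 - 15*t)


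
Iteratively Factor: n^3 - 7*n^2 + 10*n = (n - 2)*(n^2 - 5*n) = n*(n - 2)*(n - 5)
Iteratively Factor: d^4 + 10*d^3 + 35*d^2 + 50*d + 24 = (d + 1)*(d^3 + 9*d^2 + 26*d + 24) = (d + 1)*(d + 3)*(d^2 + 6*d + 8) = (d + 1)*(d + 3)*(d + 4)*(d + 2)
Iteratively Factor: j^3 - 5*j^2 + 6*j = (j)*(j^2 - 5*j + 6) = j*(j - 2)*(j - 3)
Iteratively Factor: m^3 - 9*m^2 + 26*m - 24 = (m - 4)*(m^2 - 5*m + 6) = (m - 4)*(m - 2)*(m - 3)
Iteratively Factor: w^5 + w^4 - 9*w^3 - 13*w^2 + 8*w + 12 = (w - 1)*(w^4 + 2*w^3 - 7*w^2 - 20*w - 12) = (w - 1)*(w + 2)*(w^3 - 7*w - 6) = (w - 3)*(w - 1)*(w + 2)*(w^2 + 3*w + 2) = (w - 3)*(w - 1)*(w + 1)*(w + 2)*(w + 2)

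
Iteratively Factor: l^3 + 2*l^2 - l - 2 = (l + 2)*(l^2 - 1) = (l + 1)*(l + 2)*(l - 1)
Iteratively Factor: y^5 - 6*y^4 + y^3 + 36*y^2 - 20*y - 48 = (y + 2)*(y^4 - 8*y^3 + 17*y^2 + 2*y - 24) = (y - 2)*(y + 2)*(y^3 - 6*y^2 + 5*y + 12) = (y - 2)*(y + 1)*(y + 2)*(y^2 - 7*y + 12) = (y - 3)*(y - 2)*(y + 1)*(y + 2)*(y - 4)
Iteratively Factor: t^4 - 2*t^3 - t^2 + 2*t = (t - 2)*(t^3 - t) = (t - 2)*(t + 1)*(t^2 - t) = (t - 2)*(t - 1)*(t + 1)*(t)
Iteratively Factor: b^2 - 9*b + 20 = (b - 5)*(b - 4)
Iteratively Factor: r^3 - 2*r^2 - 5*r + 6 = (r - 1)*(r^2 - r - 6) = (r - 1)*(r + 2)*(r - 3)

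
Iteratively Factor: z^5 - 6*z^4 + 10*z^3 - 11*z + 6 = (z - 1)*(z^4 - 5*z^3 + 5*z^2 + 5*z - 6) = (z - 3)*(z - 1)*(z^3 - 2*z^2 - z + 2) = (z - 3)*(z - 1)^2*(z^2 - z - 2) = (z - 3)*(z - 1)^2*(z + 1)*(z - 2)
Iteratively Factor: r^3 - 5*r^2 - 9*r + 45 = (r - 3)*(r^2 - 2*r - 15) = (r - 3)*(r + 3)*(r - 5)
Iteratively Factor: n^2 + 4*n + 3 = (n + 1)*(n + 3)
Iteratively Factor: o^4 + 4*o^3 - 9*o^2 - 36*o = (o + 4)*(o^3 - 9*o) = (o + 3)*(o + 4)*(o^2 - 3*o) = (o - 3)*(o + 3)*(o + 4)*(o)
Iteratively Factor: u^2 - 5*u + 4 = (u - 4)*(u - 1)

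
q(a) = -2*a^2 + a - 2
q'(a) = 1 - 4*a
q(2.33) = -10.53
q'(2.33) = -8.32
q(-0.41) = -2.75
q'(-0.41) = 2.64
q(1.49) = -4.95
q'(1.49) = -4.96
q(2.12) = -8.87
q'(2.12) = -7.48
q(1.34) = -4.25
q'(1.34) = -4.36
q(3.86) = -27.94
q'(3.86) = -14.44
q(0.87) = -2.64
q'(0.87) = -2.48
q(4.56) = -39.03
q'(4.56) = -17.24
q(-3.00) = -23.00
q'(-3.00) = 13.00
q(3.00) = -17.00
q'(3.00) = -11.00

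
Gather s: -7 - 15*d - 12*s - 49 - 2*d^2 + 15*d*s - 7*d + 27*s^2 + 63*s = -2*d^2 - 22*d + 27*s^2 + s*(15*d + 51) - 56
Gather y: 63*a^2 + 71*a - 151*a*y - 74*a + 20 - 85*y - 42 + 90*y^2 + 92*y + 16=63*a^2 - 3*a + 90*y^2 + y*(7 - 151*a) - 6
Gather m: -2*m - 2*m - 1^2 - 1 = -4*m - 2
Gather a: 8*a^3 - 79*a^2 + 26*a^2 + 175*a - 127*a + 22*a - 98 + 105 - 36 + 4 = 8*a^3 - 53*a^2 + 70*a - 25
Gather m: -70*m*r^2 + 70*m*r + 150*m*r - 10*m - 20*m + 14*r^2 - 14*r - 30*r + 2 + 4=m*(-70*r^2 + 220*r - 30) + 14*r^2 - 44*r + 6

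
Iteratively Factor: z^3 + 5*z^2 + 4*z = (z)*(z^2 + 5*z + 4) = z*(z + 4)*(z + 1)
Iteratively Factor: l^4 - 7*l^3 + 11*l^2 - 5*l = (l - 1)*(l^3 - 6*l^2 + 5*l) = (l - 1)^2*(l^2 - 5*l) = (l - 5)*(l - 1)^2*(l)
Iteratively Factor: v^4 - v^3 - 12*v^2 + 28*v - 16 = (v - 2)*(v^3 + v^2 - 10*v + 8) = (v - 2)*(v - 1)*(v^2 + 2*v - 8) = (v - 2)*(v - 1)*(v + 4)*(v - 2)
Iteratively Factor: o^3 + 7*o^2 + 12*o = (o + 3)*(o^2 + 4*o) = (o + 3)*(o + 4)*(o)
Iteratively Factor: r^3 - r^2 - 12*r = (r - 4)*(r^2 + 3*r) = r*(r - 4)*(r + 3)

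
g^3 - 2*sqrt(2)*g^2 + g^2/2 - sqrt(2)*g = g*(g + 1/2)*(g - 2*sqrt(2))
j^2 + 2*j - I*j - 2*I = (j + 2)*(j - I)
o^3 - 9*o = o*(o - 3)*(o + 3)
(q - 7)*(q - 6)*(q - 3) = q^3 - 16*q^2 + 81*q - 126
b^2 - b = b*(b - 1)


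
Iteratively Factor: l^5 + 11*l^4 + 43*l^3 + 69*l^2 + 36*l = (l)*(l^4 + 11*l^3 + 43*l^2 + 69*l + 36) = l*(l + 3)*(l^3 + 8*l^2 + 19*l + 12) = l*(l + 3)*(l + 4)*(l^2 + 4*l + 3) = l*(l + 1)*(l + 3)*(l + 4)*(l + 3)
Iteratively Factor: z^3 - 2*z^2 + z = (z - 1)*(z^2 - z) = z*(z - 1)*(z - 1)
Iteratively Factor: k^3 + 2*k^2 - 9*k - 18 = (k + 3)*(k^2 - k - 6) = (k + 2)*(k + 3)*(k - 3)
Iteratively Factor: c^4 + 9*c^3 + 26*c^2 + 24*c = (c)*(c^3 + 9*c^2 + 26*c + 24) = c*(c + 3)*(c^2 + 6*c + 8) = c*(c + 2)*(c + 3)*(c + 4)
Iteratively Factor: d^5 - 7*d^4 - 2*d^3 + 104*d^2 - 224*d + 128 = (d - 4)*(d^4 - 3*d^3 - 14*d^2 + 48*d - 32) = (d - 4)*(d - 2)*(d^3 - d^2 - 16*d + 16) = (d - 4)*(d - 2)*(d - 1)*(d^2 - 16) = (d - 4)^2*(d - 2)*(d - 1)*(d + 4)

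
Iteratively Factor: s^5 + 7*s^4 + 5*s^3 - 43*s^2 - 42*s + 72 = (s + 3)*(s^4 + 4*s^3 - 7*s^2 - 22*s + 24) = (s + 3)^2*(s^3 + s^2 - 10*s + 8) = (s - 1)*(s + 3)^2*(s^2 + 2*s - 8) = (s - 1)*(s + 3)^2*(s + 4)*(s - 2)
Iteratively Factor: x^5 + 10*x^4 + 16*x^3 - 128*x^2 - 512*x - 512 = (x + 2)*(x^4 + 8*x^3 - 128*x - 256) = (x + 2)*(x + 4)*(x^3 + 4*x^2 - 16*x - 64) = (x - 4)*(x + 2)*(x + 4)*(x^2 + 8*x + 16) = (x - 4)*(x + 2)*(x + 4)^2*(x + 4)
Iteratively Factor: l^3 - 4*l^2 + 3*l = (l - 1)*(l^2 - 3*l) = l*(l - 1)*(l - 3)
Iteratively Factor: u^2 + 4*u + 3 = (u + 3)*(u + 1)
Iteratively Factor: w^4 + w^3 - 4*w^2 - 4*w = (w + 2)*(w^3 - w^2 - 2*w) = w*(w + 2)*(w^2 - w - 2) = w*(w - 2)*(w + 2)*(w + 1)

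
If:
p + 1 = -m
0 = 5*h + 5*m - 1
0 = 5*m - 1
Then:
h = 0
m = 1/5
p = -6/5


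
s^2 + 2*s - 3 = (s - 1)*(s + 3)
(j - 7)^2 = j^2 - 14*j + 49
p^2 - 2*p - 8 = (p - 4)*(p + 2)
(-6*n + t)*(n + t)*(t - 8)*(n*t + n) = -6*n^3*t^2 + 42*n^3*t + 48*n^3 - 5*n^2*t^3 + 35*n^2*t^2 + 40*n^2*t + n*t^4 - 7*n*t^3 - 8*n*t^2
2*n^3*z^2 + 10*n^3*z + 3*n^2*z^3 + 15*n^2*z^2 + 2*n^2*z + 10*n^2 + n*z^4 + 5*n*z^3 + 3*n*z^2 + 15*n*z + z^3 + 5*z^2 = (n + z)*(2*n + z)*(z + 5)*(n*z + 1)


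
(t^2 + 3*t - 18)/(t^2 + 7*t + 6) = (t - 3)/(t + 1)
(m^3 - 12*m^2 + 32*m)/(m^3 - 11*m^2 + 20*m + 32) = m/(m + 1)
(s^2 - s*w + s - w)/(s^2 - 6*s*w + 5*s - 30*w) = (s^2 - s*w + s - w)/(s^2 - 6*s*w + 5*s - 30*w)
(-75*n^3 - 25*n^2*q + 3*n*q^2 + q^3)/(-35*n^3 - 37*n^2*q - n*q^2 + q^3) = (-15*n^2 - 2*n*q + q^2)/(-7*n^2 - 6*n*q + q^2)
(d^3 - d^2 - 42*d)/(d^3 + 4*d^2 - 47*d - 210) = d/(d + 5)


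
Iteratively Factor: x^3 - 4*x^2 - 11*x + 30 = (x - 2)*(x^2 - 2*x - 15) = (x - 2)*(x + 3)*(x - 5)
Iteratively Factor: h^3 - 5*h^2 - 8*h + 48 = (h - 4)*(h^2 - h - 12) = (h - 4)^2*(h + 3)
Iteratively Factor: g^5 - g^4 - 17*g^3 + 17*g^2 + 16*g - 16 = (g + 1)*(g^4 - 2*g^3 - 15*g^2 + 32*g - 16) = (g - 1)*(g + 1)*(g^3 - g^2 - 16*g + 16) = (g - 4)*(g - 1)*(g + 1)*(g^2 + 3*g - 4) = (g - 4)*(g - 1)*(g + 1)*(g + 4)*(g - 1)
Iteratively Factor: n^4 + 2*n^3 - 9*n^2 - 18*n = (n + 2)*(n^3 - 9*n) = (n - 3)*(n + 2)*(n^2 + 3*n) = (n - 3)*(n + 2)*(n + 3)*(n)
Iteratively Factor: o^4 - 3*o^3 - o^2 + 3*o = (o - 3)*(o^3 - o) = o*(o - 3)*(o^2 - 1) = o*(o - 3)*(o - 1)*(o + 1)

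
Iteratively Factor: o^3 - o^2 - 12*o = (o + 3)*(o^2 - 4*o) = o*(o + 3)*(o - 4)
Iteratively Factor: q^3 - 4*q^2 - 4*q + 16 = (q + 2)*(q^2 - 6*q + 8) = (q - 2)*(q + 2)*(q - 4)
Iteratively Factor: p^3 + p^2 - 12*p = (p - 3)*(p^2 + 4*p) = p*(p - 3)*(p + 4)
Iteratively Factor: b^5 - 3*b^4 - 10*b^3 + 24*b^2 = (b - 4)*(b^4 + b^3 - 6*b^2) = (b - 4)*(b + 3)*(b^3 - 2*b^2) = b*(b - 4)*(b + 3)*(b^2 - 2*b) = b^2*(b - 4)*(b + 3)*(b - 2)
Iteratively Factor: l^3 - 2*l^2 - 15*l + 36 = (l - 3)*(l^2 + l - 12) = (l - 3)^2*(l + 4)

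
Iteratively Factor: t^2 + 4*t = (t)*(t + 4)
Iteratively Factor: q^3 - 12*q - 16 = (q + 2)*(q^2 - 2*q - 8) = (q + 2)^2*(q - 4)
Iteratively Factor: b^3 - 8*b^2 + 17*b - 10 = (b - 2)*(b^2 - 6*b + 5) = (b - 2)*(b - 1)*(b - 5)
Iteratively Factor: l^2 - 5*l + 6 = (l - 2)*(l - 3)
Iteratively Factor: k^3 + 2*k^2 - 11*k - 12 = (k + 4)*(k^2 - 2*k - 3) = (k - 3)*(k + 4)*(k + 1)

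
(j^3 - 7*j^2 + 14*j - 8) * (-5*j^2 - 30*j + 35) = -5*j^5 + 5*j^4 + 175*j^3 - 625*j^2 + 730*j - 280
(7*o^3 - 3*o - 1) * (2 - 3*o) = -21*o^4 + 14*o^3 + 9*o^2 - 3*o - 2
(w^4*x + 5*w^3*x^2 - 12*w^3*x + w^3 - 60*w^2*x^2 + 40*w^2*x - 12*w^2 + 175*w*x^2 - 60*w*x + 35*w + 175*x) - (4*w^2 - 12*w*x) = w^4*x + 5*w^3*x^2 - 12*w^3*x + w^3 - 60*w^2*x^2 + 40*w^2*x - 16*w^2 + 175*w*x^2 - 48*w*x + 35*w + 175*x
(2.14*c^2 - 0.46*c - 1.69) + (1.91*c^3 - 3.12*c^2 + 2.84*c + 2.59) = 1.91*c^3 - 0.98*c^2 + 2.38*c + 0.9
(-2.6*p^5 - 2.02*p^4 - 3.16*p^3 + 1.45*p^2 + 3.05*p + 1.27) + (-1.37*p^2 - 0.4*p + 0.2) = -2.6*p^5 - 2.02*p^4 - 3.16*p^3 + 0.0799999999999998*p^2 + 2.65*p + 1.47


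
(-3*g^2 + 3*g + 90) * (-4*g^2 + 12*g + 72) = 12*g^4 - 48*g^3 - 540*g^2 + 1296*g + 6480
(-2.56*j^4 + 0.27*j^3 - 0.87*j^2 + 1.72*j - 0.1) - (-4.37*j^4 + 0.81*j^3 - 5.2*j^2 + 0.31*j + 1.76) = 1.81*j^4 - 0.54*j^3 + 4.33*j^2 + 1.41*j - 1.86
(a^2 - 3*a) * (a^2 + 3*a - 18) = a^4 - 27*a^2 + 54*a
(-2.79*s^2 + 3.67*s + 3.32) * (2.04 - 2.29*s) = 6.3891*s^3 - 14.0959*s^2 - 0.116*s + 6.7728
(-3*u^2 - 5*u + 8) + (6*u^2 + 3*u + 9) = 3*u^2 - 2*u + 17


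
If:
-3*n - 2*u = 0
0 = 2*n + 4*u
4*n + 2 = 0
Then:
No Solution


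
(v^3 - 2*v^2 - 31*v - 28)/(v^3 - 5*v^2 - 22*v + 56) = (v + 1)/(v - 2)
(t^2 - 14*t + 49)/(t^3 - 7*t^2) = (t - 7)/t^2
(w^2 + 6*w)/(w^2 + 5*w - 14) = w*(w + 6)/(w^2 + 5*w - 14)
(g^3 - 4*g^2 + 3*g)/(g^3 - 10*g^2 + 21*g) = (g - 1)/(g - 7)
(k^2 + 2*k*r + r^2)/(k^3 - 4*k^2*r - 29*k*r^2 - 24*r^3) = (-k - r)/(-k^2 + 5*k*r + 24*r^2)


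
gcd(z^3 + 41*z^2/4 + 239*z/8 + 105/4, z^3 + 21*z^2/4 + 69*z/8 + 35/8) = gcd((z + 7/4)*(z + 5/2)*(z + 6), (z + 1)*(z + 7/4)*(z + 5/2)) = z^2 + 17*z/4 + 35/8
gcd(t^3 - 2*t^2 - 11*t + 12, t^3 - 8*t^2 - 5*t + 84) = t^2 - t - 12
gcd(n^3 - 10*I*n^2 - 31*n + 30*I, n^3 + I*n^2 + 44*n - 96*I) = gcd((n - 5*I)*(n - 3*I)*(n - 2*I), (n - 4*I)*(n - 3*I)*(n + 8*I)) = n - 3*I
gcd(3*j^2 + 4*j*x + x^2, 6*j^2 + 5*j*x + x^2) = 3*j + x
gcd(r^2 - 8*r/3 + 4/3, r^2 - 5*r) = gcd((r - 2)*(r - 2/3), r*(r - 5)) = 1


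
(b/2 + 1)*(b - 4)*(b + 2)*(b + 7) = b^4/2 + 7*b^3/2 - 6*b^2 - 50*b - 56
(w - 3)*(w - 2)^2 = w^3 - 7*w^2 + 16*w - 12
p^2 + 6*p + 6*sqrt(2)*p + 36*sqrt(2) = (p + 6)*(p + 6*sqrt(2))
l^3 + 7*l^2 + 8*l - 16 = (l - 1)*(l + 4)^2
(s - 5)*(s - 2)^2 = s^3 - 9*s^2 + 24*s - 20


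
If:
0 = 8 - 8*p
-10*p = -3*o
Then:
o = 10/3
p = 1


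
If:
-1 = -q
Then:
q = 1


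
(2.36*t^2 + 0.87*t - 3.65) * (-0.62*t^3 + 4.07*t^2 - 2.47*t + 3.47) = -1.4632*t^5 + 9.0658*t^4 - 0.0253000000000001*t^3 - 8.8152*t^2 + 12.0344*t - 12.6655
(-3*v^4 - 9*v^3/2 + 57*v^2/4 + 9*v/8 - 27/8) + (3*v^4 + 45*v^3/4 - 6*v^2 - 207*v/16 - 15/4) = 27*v^3/4 + 33*v^2/4 - 189*v/16 - 57/8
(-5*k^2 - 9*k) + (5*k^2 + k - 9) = -8*k - 9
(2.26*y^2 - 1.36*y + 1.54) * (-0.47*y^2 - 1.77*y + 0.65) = -1.0622*y^4 - 3.361*y^3 + 3.1524*y^2 - 3.6098*y + 1.001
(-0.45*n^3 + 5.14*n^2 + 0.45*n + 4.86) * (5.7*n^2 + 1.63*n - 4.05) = -2.565*n^5 + 28.5645*n^4 + 12.7657*n^3 + 7.6185*n^2 + 6.0993*n - 19.683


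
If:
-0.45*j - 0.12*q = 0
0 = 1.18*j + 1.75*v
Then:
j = -1.48305084745763*v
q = 5.5614406779661*v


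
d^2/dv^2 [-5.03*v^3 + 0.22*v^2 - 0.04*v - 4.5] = 0.44 - 30.18*v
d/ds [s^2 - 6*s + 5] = 2*s - 6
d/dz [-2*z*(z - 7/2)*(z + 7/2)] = 49/2 - 6*z^2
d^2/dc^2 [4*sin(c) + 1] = -4*sin(c)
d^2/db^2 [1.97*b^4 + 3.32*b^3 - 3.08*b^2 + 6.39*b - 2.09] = 23.64*b^2 + 19.92*b - 6.16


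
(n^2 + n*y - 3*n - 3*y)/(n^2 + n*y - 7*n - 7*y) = (n - 3)/(n - 7)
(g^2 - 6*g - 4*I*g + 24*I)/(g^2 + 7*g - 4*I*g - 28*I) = (g - 6)/(g + 7)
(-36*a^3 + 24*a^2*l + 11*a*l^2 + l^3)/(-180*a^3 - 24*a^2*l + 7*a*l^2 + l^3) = (a - l)/(5*a - l)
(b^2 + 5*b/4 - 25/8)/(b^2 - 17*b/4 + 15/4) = (b + 5/2)/(b - 3)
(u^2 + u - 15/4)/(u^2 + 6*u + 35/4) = (2*u - 3)/(2*u + 7)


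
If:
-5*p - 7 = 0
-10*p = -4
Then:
No Solution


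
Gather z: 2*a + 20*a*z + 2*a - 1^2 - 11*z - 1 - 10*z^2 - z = 4*a - 10*z^2 + z*(20*a - 12) - 2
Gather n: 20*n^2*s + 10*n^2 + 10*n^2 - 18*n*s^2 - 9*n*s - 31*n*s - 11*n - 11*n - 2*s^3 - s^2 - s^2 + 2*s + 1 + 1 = n^2*(20*s + 20) + n*(-18*s^2 - 40*s - 22) - 2*s^3 - 2*s^2 + 2*s + 2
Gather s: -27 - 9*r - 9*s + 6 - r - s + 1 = -10*r - 10*s - 20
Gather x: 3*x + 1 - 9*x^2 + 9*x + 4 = -9*x^2 + 12*x + 5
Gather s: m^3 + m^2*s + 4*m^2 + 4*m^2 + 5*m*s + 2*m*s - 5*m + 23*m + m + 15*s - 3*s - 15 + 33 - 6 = m^3 + 8*m^2 + 19*m + s*(m^2 + 7*m + 12) + 12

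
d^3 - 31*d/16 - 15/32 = (d - 3/2)*(d + 1/4)*(d + 5/4)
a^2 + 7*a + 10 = (a + 2)*(a + 5)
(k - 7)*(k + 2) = k^2 - 5*k - 14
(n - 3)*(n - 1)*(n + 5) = n^3 + n^2 - 17*n + 15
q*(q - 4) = q^2 - 4*q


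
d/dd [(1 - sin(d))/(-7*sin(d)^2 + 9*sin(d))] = (-7*cos(d) + 14/tan(d) - 9*cos(d)/sin(d)^2)/(7*sin(d) - 9)^2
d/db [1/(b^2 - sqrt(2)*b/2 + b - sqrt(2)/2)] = 2*(-4*b - 2 + sqrt(2))/(2*b^2 - sqrt(2)*b + 2*b - sqrt(2))^2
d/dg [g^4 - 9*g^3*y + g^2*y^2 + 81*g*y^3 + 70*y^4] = 4*g^3 - 27*g^2*y + 2*g*y^2 + 81*y^3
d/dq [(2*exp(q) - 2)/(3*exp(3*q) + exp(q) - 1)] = -12*exp(4*q)/(3*exp(3*q) + exp(q) - 1)^2 + 18*exp(3*q)/(3*exp(3*q) + exp(q) - 1)^2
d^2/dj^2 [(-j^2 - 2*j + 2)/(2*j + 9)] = -74/(8*j^3 + 108*j^2 + 486*j + 729)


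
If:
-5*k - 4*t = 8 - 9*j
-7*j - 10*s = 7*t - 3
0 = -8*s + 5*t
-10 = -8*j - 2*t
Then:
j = 11/8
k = 51/40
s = -5/16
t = -1/2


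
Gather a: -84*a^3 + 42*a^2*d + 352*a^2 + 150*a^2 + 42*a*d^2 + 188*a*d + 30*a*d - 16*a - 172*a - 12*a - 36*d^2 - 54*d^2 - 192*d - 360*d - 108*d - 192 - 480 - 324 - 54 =-84*a^3 + a^2*(42*d + 502) + a*(42*d^2 + 218*d - 200) - 90*d^2 - 660*d - 1050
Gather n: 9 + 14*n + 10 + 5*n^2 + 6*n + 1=5*n^2 + 20*n + 20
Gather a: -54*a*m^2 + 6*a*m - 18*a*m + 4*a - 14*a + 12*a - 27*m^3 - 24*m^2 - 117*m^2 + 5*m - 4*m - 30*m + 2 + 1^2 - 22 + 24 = a*(-54*m^2 - 12*m + 2) - 27*m^3 - 141*m^2 - 29*m + 5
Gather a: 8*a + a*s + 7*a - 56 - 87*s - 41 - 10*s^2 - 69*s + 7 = a*(s + 15) - 10*s^2 - 156*s - 90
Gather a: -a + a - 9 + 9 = 0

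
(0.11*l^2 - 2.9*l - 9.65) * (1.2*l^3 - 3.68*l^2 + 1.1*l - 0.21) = 0.132*l^5 - 3.8848*l^4 - 0.786999999999999*l^3 + 32.2989*l^2 - 10.006*l + 2.0265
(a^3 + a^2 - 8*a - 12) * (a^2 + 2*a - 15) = a^5 + 3*a^4 - 21*a^3 - 43*a^2 + 96*a + 180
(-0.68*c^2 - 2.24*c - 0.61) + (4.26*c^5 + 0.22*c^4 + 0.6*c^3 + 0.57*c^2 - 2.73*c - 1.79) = 4.26*c^5 + 0.22*c^4 + 0.6*c^3 - 0.11*c^2 - 4.97*c - 2.4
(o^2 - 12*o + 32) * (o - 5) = o^3 - 17*o^2 + 92*o - 160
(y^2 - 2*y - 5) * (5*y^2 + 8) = 5*y^4 - 10*y^3 - 17*y^2 - 16*y - 40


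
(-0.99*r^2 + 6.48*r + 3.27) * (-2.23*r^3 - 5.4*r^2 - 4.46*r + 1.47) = 2.2077*r^5 - 9.1044*r^4 - 37.8687*r^3 - 48.0141*r^2 - 5.0586*r + 4.8069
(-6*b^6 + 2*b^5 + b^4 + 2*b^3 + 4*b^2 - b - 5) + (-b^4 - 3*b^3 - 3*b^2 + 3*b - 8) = -6*b^6 + 2*b^5 - b^3 + b^2 + 2*b - 13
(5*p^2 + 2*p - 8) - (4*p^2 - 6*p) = p^2 + 8*p - 8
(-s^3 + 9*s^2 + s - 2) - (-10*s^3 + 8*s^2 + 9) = 9*s^3 + s^2 + s - 11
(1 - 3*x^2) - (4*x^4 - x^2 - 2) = -4*x^4 - 2*x^2 + 3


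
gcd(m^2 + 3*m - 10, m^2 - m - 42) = 1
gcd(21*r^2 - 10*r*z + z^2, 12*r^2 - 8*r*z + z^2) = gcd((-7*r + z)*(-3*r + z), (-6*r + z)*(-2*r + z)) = 1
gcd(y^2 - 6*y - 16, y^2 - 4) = y + 2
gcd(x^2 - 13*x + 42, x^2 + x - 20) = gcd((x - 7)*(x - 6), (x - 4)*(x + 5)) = 1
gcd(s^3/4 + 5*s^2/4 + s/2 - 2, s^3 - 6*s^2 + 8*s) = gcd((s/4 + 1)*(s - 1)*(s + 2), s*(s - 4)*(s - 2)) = 1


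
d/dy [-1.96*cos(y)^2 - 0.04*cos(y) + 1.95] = (3.92*cos(y) + 0.04)*sin(y)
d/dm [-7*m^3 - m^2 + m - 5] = -21*m^2 - 2*m + 1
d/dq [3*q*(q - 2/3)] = 6*q - 2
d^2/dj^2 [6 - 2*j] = 0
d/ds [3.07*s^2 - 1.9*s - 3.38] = 6.14*s - 1.9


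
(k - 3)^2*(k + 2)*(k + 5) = k^4 + k^3 - 23*k^2 + 3*k + 90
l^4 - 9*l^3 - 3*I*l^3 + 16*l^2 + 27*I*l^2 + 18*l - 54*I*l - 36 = (l - 6)*(l - 3)*(l - 2*I)*(l - I)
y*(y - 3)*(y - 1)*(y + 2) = y^4 - 2*y^3 - 5*y^2 + 6*y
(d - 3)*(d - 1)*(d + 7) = d^3 + 3*d^2 - 25*d + 21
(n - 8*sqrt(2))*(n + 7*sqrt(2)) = n^2 - sqrt(2)*n - 112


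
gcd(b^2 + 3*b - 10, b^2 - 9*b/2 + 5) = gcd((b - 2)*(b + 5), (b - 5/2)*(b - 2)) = b - 2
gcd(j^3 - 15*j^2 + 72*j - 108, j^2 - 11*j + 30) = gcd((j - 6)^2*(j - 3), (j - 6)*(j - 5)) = j - 6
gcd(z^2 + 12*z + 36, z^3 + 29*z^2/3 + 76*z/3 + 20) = z + 6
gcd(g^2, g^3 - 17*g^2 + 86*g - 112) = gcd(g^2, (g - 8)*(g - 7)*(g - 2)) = 1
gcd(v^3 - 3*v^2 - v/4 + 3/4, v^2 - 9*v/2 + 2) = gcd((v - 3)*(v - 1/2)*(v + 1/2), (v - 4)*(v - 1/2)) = v - 1/2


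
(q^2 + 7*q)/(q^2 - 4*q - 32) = q*(q + 7)/(q^2 - 4*q - 32)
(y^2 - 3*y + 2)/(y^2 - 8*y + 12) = (y - 1)/(y - 6)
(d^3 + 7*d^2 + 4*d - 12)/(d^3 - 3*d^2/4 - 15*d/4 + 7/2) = 4*(d + 6)/(4*d - 7)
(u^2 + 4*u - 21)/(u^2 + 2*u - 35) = (u - 3)/(u - 5)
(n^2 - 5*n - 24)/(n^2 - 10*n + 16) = (n + 3)/(n - 2)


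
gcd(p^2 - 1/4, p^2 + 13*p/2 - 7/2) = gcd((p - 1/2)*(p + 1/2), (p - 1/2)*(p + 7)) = p - 1/2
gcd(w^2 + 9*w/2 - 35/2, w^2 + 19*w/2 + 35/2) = w + 7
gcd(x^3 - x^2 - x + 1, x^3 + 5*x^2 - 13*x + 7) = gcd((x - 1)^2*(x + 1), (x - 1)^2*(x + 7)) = x^2 - 2*x + 1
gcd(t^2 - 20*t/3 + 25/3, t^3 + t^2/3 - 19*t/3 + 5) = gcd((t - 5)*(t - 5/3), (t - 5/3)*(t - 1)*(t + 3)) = t - 5/3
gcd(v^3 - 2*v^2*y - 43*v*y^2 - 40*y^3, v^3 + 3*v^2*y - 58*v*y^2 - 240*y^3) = -v^2 + 3*v*y + 40*y^2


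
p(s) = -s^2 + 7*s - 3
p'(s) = 7 - 2*s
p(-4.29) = -51.43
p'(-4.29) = 15.58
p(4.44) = 8.37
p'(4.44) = -1.88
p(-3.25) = -36.31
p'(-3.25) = 13.50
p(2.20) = 7.56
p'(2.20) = 2.60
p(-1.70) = -17.79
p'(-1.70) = 10.40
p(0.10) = -2.31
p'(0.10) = 6.80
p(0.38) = -0.48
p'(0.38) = 6.24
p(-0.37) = -5.73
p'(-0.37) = 7.74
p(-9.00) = -147.00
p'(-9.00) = 25.00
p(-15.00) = -333.00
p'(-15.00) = 37.00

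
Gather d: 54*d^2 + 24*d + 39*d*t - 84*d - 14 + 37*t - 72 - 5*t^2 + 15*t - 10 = 54*d^2 + d*(39*t - 60) - 5*t^2 + 52*t - 96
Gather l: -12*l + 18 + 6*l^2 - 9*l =6*l^2 - 21*l + 18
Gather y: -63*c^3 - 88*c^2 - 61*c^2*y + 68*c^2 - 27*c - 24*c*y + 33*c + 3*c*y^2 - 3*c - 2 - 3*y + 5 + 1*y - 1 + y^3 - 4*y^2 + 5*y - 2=-63*c^3 - 20*c^2 + 3*c + y^3 + y^2*(3*c - 4) + y*(-61*c^2 - 24*c + 3)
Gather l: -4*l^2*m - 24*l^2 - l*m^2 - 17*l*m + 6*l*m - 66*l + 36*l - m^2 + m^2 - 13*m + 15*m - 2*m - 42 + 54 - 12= l^2*(-4*m - 24) + l*(-m^2 - 11*m - 30)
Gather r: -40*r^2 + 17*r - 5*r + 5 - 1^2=-40*r^2 + 12*r + 4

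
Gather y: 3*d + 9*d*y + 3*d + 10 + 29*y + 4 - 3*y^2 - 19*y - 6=6*d - 3*y^2 + y*(9*d + 10) + 8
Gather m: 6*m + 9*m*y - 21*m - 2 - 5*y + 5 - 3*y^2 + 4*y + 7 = m*(9*y - 15) - 3*y^2 - y + 10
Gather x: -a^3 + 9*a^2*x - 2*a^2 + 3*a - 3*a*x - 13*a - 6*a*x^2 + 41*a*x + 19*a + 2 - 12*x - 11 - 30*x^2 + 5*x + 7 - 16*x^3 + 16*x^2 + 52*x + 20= -a^3 - 2*a^2 + 9*a - 16*x^3 + x^2*(-6*a - 14) + x*(9*a^2 + 38*a + 45) + 18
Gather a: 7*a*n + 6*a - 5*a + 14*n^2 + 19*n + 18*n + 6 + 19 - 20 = a*(7*n + 1) + 14*n^2 + 37*n + 5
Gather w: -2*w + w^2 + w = w^2 - w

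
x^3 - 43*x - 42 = (x - 7)*(x + 1)*(x + 6)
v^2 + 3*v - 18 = (v - 3)*(v + 6)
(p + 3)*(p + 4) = p^2 + 7*p + 12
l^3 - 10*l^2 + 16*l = l*(l - 8)*(l - 2)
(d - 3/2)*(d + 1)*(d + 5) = d^3 + 9*d^2/2 - 4*d - 15/2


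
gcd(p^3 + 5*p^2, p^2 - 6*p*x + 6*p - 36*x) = 1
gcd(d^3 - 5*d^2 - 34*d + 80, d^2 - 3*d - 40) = d^2 - 3*d - 40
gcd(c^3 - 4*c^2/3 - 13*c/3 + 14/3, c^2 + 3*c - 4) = c - 1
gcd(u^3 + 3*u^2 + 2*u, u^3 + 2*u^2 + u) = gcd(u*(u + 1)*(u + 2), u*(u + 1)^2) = u^2 + u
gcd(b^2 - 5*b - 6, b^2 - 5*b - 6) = b^2 - 5*b - 6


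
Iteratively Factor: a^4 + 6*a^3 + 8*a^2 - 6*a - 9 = (a + 3)*(a^3 + 3*a^2 - a - 3) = (a + 3)^2*(a^2 - 1) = (a + 1)*(a + 3)^2*(a - 1)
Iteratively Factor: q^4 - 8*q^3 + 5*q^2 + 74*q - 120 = (q - 4)*(q^3 - 4*q^2 - 11*q + 30) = (q - 4)*(q + 3)*(q^2 - 7*q + 10) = (q - 5)*(q - 4)*(q + 3)*(q - 2)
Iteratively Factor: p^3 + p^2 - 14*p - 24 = (p + 2)*(p^2 - p - 12) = (p + 2)*(p + 3)*(p - 4)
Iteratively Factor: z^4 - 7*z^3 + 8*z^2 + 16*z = (z - 4)*(z^3 - 3*z^2 - 4*z) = (z - 4)^2*(z^2 + z) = (z - 4)^2*(z + 1)*(z)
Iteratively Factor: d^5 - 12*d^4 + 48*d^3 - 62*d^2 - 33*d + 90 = (d - 2)*(d^4 - 10*d^3 + 28*d^2 - 6*d - 45) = (d - 3)*(d - 2)*(d^3 - 7*d^2 + 7*d + 15) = (d - 3)^2*(d - 2)*(d^2 - 4*d - 5) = (d - 3)^2*(d - 2)*(d + 1)*(d - 5)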